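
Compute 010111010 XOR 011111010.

XOR: 1 when bits differ
  010111010
^ 011111010
-----------
  001000000
Decimal: 186 ^ 250 = 64



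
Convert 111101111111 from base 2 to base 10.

Sum of powers of 2 for each 1-bit:
2^0 + 2^1 + 2^2 + 2^3 + 2^4 + 2^5 + 2^6 + 2^8 + 2^9 + 2^10 + 2^11
= 1 + 2 + 4 + 8 + 16 + 32 + 64 + 256 + 512 + 1024 + 2048
= 3967



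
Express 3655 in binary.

Using repeated division by 2:
3655 ÷ 2 = 1827 remainder 1
1827 ÷ 2 = 913 remainder 1
913 ÷ 2 = 456 remainder 1
456 ÷ 2 = 228 remainder 0
228 ÷ 2 = 114 remainder 0
114 ÷ 2 = 57 remainder 0
57 ÷ 2 = 28 remainder 1
28 ÷ 2 = 14 remainder 0
14 ÷ 2 = 7 remainder 0
7 ÷ 2 = 3 remainder 1
3 ÷ 2 = 1 remainder 1
1 ÷ 2 = 0 remainder 1
Reading remainders bottom to top: 111001000111



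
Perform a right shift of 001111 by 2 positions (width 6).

Original: 001111 (decimal 15)
Shift right by 2 positions
Drop the 2 low bits; fill with zeros on the left
Result: 000011 (decimal 3)
Equivalent: 15 >> 2 = 15 ÷ 2^2 = 3



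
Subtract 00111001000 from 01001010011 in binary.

Method 1 - Direct subtraction (column by column from the right: bit − bit − borrow-in; if negative, add 2 and borrow 1 from the next column):
borrow: 01100010000
        01001010011
-       00111001000
-------------------
        00010001011

Method 2 - Add two's complement:
Two's complement of 00111001000: invert → 11000110111, add 1 → 11000111000
  01001010011
+ 11000111000
-------------
 100010001011  (end carry out of the top bit = 1)
Discarding the end carry: 00010001011
Decimal check:
  01001010011 = 512 + 64 + 16 + 2 + 1 = 595
  00111001000 = 256 + 128 + 64 + 8 = 456
  595 - 456 = 139, and 00010001011 = 128 + 8 + 2 + 1 = 139 ✓



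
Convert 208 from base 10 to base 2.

Using repeated division by 2:
208 ÷ 2 = 104 remainder 0
104 ÷ 2 = 52 remainder 0
52 ÷ 2 = 26 remainder 0
26 ÷ 2 = 13 remainder 0
13 ÷ 2 = 6 remainder 1
6 ÷ 2 = 3 remainder 0
3 ÷ 2 = 1 remainder 1
1 ÷ 2 = 0 remainder 1
Reading remainders bottom to top: 11010000



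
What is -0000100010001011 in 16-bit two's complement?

Original: 0000100010001011
Step 1 - Invert all bits: 1111011101110100
Step 2 - Add 1: 1111011101110101
Verification: 0000100010001011 + 1111011101110101 = 10000000000000000; discarding the end carry (carry out of the top bit) leaves the 16-bit value 0000000000000000, as required for x + (-x)



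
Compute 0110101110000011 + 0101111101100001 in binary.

Add column by column from the right: bit + bit + carry-in; write the sum mod 2, carry 1 when the sum is 2 or 3.
carry:  1111111000000110
        0110101110000011
+       0101111101100001
------------------------
       01100101011100100
(the carry out of the leftmost column, 0, becomes the leading bit)
Decimal check:
  0110101110000011 = 16384 + 8192 + 2048 + 512 + 256 + 128 + 2 + 1 = 27523
  0101111101100001 = 16384 + 4096 + 2048 + 1024 + 512 + 256 + 64 + 32 + 1 = 24417
  27523 + 24417 = 51940, and 01100101011100100 = 32768 + 16384 + 2048 + 512 + 128 + 64 + 32 + 4 = 51940 ✓



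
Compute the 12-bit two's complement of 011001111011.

Original: 011001111011
Step 1 - Invert all bits: 100110000100
Step 2 - Add 1: 100110000101
Verification: 011001111011 + 100110000101 = 1000000000000; discarding the end carry (carry out of the top bit) leaves the 12-bit value 000000000000, as required for x + (-x)



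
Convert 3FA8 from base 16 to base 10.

Expand by place value (powers of 16):
Digit values: F = 15, A = 10
3FA8 = 3 × 16^3 + 15 × 16^2 + 10 × 16^1 + 8 × 16^0
= 3 × 4096 + 15 × 256 + 10 × 16 + 8 × 1
= 12288 + 3840 + 160 + 8
= 16296



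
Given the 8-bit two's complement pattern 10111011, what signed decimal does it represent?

Binary: 10111011
Sign bit: 1 (negative)
Invert: 01000100
Add 1:  01000101
Magnitude: 01000101 = 64 + 4 + 1 = 69
Value: -69



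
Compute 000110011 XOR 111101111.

XOR: 1 when bits differ
  000110011
^ 111101111
-----------
  111011100
Decimal: 51 ^ 495 = 476



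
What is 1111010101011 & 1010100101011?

AND: 1 only when both bits are 1
  1111010101011
& 1010100101011
---------------
  1010000101011
Decimal: 7851 & 5419 = 5163



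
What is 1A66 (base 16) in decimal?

Expand by place value (powers of 16):
Digit values: A = 10
1A66 = 1 × 16^3 + 10 × 16^2 + 6 × 16^1 + 6 × 16^0
= 1 × 4096 + 10 × 256 + 6 × 16 + 6 × 1
= 4096 + 2560 + 96 + 6
= 6758



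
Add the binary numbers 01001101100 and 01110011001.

Add column by column from the right: bit + bit + carry-in; write the sum mod 2, carry 1 when the sum is 2 or 3.
carry:  11111110000
        01001101100
+       01110011001
-------------------
       011000000101
(the carry out of the leftmost column, 0, becomes the leading bit)
Decimal check:
  01001101100 = 512 + 64 + 32 + 8 + 4 = 620
  01110011001 = 512 + 256 + 128 + 16 + 8 + 1 = 921
  620 + 921 = 1541, and 011000000101 = 1024 + 512 + 4 + 1 = 1541 ✓



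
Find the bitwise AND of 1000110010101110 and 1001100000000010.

AND: 1 only when both bits are 1
  1000110010101110
& 1001100000000010
------------------
  1000100000000010
Decimal: 36014 & 38914 = 34818



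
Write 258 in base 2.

Using repeated division by 2:
258 ÷ 2 = 129 remainder 0
129 ÷ 2 = 64 remainder 1
64 ÷ 2 = 32 remainder 0
32 ÷ 2 = 16 remainder 0
16 ÷ 2 = 8 remainder 0
8 ÷ 2 = 4 remainder 0
4 ÷ 2 = 2 remainder 0
2 ÷ 2 = 1 remainder 0
1 ÷ 2 = 0 remainder 1
Reading remainders bottom to top: 100000010



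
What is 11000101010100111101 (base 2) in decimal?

Sum of powers of 2 for each 1-bit:
2^0 + 2^2 + 2^3 + 2^4 + 2^5 + 2^8 + 2^10 + 2^12 + 2^14 + 2^18 + 2^19
= 1 + 4 + 8 + 16 + 32 + 256 + 1024 + 4096 + 16384 + 262144 + 524288
= 808253



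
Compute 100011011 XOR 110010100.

XOR: 1 when bits differ
  100011011
^ 110010100
-----------
  010001111
Decimal: 283 ^ 404 = 143



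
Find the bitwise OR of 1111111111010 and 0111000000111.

OR: 1 when either bit is 1
  1111111111010
| 0111000000111
---------------
  1111111111111
Decimal: 8186 | 3591 = 8191



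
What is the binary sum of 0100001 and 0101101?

Add column by column from the right: bit + bit + carry-in; write the sum mod 2, carry 1 when the sum is 2 or 3.
carry:  1000010
        0100001
+       0101101
---------------
       01001110
(the carry out of the leftmost column, 0, becomes the leading bit)
Decimal check:
  0100001 = 32 + 1 = 33
  0101101 = 32 + 8 + 4 + 1 = 45
  33 + 45 = 78, and 01001110 = 64 + 8 + 4 + 2 = 78 ✓



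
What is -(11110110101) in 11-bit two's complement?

Original (sign bit 1, negative): 11110110101
Step 1 - Invert all bits: 00001001010
Step 2 - Add 1: 00001001011
Verification: 11110110101 + 00001001011 = 100000000000; discarding the end carry (carry out of the top bit) leaves the 11-bit value 00000000000, as required for x + (-x)



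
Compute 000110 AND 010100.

AND: 1 only when both bits are 1
  000110
& 010100
--------
  000100
Decimal: 6 & 20 = 4



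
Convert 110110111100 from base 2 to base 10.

Sum of powers of 2 for each 1-bit:
2^2 + 2^3 + 2^4 + 2^5 + 2^7 + 2^8 + 2^10 + 2^11
= 4 + 8 + 16 + 32 + 128 + 256 + 1024 + 2048
= 3516



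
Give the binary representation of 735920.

Using repeated division by 2:
735920 ÷ 2 = 367960 remainder 0
367960 ÷ 2 = 183980 remainder 0
183980 ÷ 2 = 91990 remainder 0
91990 ÷ 2 = 45995 remainder 0
45995 ÷ 2 = 22997 remainder 1
22997 ÷ 2 = 11498 remainder 1
11498 ÷ 2 = 5749 remainder 0
5749 ÷ 2 = 2874 remainder 1
2874 ÷ 2 = 1437 remainder 0
1437 ÷ 2 = 718 remainder 1
718 ÷ 2 = 359 remainder 0
359 ÷ 2 = 179 remainder 1
179 ÷ 2 = 89 remainder 1
89 ÷ 2 = 44 remainder 1
44 ÷ 2 = 22 remainder 0
22 ÷ 2 = 11 remainder 0
11 ÷ 2 = 5 remainder 1
5 ÷ 2 = 2 remainder 1
2 ÷ 2 = 1 remainder 0
1 ÷ 2 = 0 remainder 1
Reading remainders bottom to top: 10110011101010110000



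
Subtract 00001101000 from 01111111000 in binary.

Method 1 - Direct subtraction (column by column from the right: bit − bit − borrow-in; if negative, add 2 and borrow 1 from the next column):
borrow: 00000000000
        01111111000
-       00001101000
-------------------
        01110010000

Method 2 - Add two's complement:
Two's complement of 00001101000: invert → 11110010111, add 1 → 11110011000
  01111111000
+ 11110011000
-------------
 101110010000  (end carry out of the top bit = 1)
Discarding the end carry: 01110010000
Decimal check:
  01111111000 = 512 + 256 + 128 + 64 + 32 + 16 + 8 = 1016
  00001101000 = 64 + 32 + 8 = 104
  1016 - 104 = 912, and 01110010000 = 512 + 256 + 128 + 16 = 912 ✓



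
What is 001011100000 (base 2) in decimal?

Sum of powers of 2 for each 1-bit:
2^5 + 2^6 + 2^7 + 2^9
= 32 + 64 + 128 + 512
= 736



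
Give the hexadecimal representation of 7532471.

Using repeated division by 16 (digits 10–15 are A–F):
7532471 ÷ 16 = 470779 remainder 7
470779 ÷ 16 = 29423 remainder 11 (B)
29423 ÷ 16 = 1838 remainder 15 (F)
1838 ÷ 16 = 114 remainder 14 (E)
114 ÷ 16 = 7 remainder 2
7 ÷ 16 = 0 remainder 7
Reading remainders bottom to top: 72EFB7



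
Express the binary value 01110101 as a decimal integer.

Sum of powers of 2 for each 1-bit:
2^0 + 2^2 + 2^4 + 2^5 + 2^6
= 1 + 4 + 16 + 32 + 64
= 117



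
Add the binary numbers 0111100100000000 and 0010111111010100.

Add column by column from the right: bit + bit + carry-in; write the sum mod 2, carry 1 when the sum is 2 or 3.
carry:  1111111000000000
        0111100100000000
+       0010111111010100
------------------------
       01010100011010100
(the carry out of the leftmost column, 0, becomes the leading bit)
Decimal check:
  0111100100000000 = 16384 + 8192 + 4096 + 2048 + 256 = 30976
  0010111111010100 = 8192 + 2048 + 1024 + 512 + 256 + 128 + 64 + 16 + 4 = 12244
  30976 + 12244 = 43220, and 01010100011010100 = 32768 + 8192 + 2048 + 128 + 64 + 16 + 4 = 43220 ✓



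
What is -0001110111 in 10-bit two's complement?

Original: 0001110111
Step 1 - Invert all bits: 1110001000
Step 2 - Add 1: 1110001001
Verification: 0001110111 + 1110001001 = 10000000000; discarding the end carry (carry out of the top bit) leaves the 10-bit value 0000000000, as required for x + (-x)



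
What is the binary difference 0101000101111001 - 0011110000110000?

Method 1 - Direct subtraction (column by column from the right: bit − bit − borrow-in; if negative, add 2 and borrow 1 from the next column):
borrow: 0111100000000000
        0101000101111001
-       0011110000110000
------------------------
        0001010101001001

Method 2 - Add two's complement:
Two's complement of 0011110000110000: invert → 1100001111001111, add 1 → 1100001111010000
  0101000101111001
+ 1100001111010000
------------------
 10001010101001001  (end carry out of the top bit = 1)
Discarding the end carry: 0001010101001001
Decimal check:
  0101000101111001 = 16384 + 4096 + 256 + 64 + 32 + 16 + 8 + 1 = 20857
  0011110000110000 = 8192 + 4096 + 2048 + 1024 + 32 + 16 = 15408
  20857 - 15408 = 5449, and 0001010101001001 = 4096 + 1024 + 256 + 64 + 8 + 1 = 5449 ✓



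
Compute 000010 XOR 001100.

XOR: 1 when bits differ
  000010
^ 001100
--------
  001110
Decimal: 2 ^ 12 = 14



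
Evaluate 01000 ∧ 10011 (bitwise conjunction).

AND: 1 only when both bits are 1
  01000
& 10011
-------
  00000
Decimal: 8 & 19 = 0



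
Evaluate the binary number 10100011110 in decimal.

Sum of powers of 2 for each 1-bit:
2^1 + 2^2 + 2^3 + 2^4 + 2^8 + 2^10
= 2 + 4 + 8 + 16 + 256 + 1024
= 1310



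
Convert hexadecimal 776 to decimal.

Expand by place value (powers of 16):
776 = 7 × 16^2 + 7 × 16^1 + 6 × 16^0
= 7 × 256 + 7 × 16 + 6 × 1
= 1792 + 112 + 6
= 1910



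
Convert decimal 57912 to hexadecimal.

Using repeated division by 16 (digits 10–15 are A–F):
57912 ÷ 16 = 3619 remainder 8
3619 ÷ 16 = 226 remainder 3
226 ÷ 16 = 14 remainder 2
14 ÷ 16 = 0 remainder 14 (E)
Reading remainders bottom to top: E238



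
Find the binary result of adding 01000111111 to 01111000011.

Add column by column from the right: bit + bit + carry-in; write the sum mod 2, carry 1 when the sum is 2 or 3.
carry:  11111111110
        01000111111
+       01111000011
-------------------
       011000000010
(the carry out of the leftmost column, 0, becomes the leading bit)
Decimal check:
  01000111111 = 512 + 32 + 16 + 8 + 4 + 2 + 1 = 575
  01111000011 = 512 + 256 + 128 + 64 + 2 + 1 = 963
  575 + 963 = 1538, and 011000000010 = 1024 + 512 + 2 = 1538 ✓



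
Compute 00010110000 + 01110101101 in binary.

Add column by column from the right: bit + bit + carry-in; write the sum mod 2, carry 1 when the sum is 2 or 3.
carry:  11101000000
        00010110000
+       01110101101
-------------------
       010001011101
(the carry out of the leftmost column, 0, becomes the leading bit)
Decimal check:
  00010110000 = 128 + 32 + 16 = 176
  01110101101 = 512 + 256 + 128 + 32 + 8 + 4 + 1 = 941
  176 + 941 = 1117, and 010001011101 = 1024 + 64 + 16 + 8 + 4 + 1 = 1117 ✓



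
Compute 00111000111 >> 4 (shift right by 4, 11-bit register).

Original: 00111000111 (decimal 455)
Shift right by 4 positions
Drop the 4 low bits; fill with zeros on the left
Result: 00000011100 (decimal 28)
Equivalent: 455 >> 4 = 455 ÷ 2^4 = 28



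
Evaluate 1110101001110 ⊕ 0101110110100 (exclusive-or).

XOR: 1 when bits differ
  1110101001110
^ 0101110110100
---------------
  1011011111010
Decimal: 7502 ^ 2996 = 5882



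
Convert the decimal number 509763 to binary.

Using repeated division by 2:
509763 ÷ 2 = 254881 remainder 1
254881 ÷ 2 = 127440 remainder 1
127440 ÷ 2 = 63720 remainder 0
63720 ÷ 2 = 31860 remainder 0
31860 ÷ 2 = 15930 remainder 0
15930 ÷ 2 = 7965 remainder 0
7965 ÷ 2 = 3982 remainder 1
3982 ÷ 2 = 1991 remainder 0
1991 ÷ 2 = 995 remainder 1
995 ÷ 2 = 497 remainder 1
497 ÷ 2 = 248 remainder 1
248 ÷ 2 = 124 remainder 0
124 ÷ 2 = 62 remainder 0
62 ÷ 2 = 31 remainder 0
31 ÷ 2 = 15 remainder 1
15 ÷ 2 = 7 remainder 1
7 ÷ 2 = 3 remainder 1
3 ÷ 2 = 1 remainder 1
1 ÷ 2 = 0 remainder 1
Reading remainders bottom to top: 1111100011101000011



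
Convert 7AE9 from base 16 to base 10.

Expand by place value (powers of 16):
Digit values: A = 10, E = 14
7AE9 = 7 × 16^3 + 10 × 16^2 + 14 × 16^1 + 9 × 16^0
= 7 × 4096 + 10 × 256 + 14 × 16 + 9 × 1
= 28672 + 2560 + 224 + 9
= 31465



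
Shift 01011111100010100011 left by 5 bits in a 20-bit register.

Original: 01011111100010100011 (decimal 391331)
Shift left by 5 positions
Append 5 zeros on the right and drop the 5 high bits that overflow the 20-bit width
Result: 11110001010001100000 (decimal 988256)
Equivalent: 391331 << 5 = 391331 × 2^5 = 12522592, truncated to 20 bits = 988256



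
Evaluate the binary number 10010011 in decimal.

Sum of powers of 2 for each 1-bit:
2^0 + 2^1 + 2^4 + 2^7
= 1 + 2 + 16 + 128
= 147



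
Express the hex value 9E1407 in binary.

Convert each hex digit to 4 bits:
  9 = 1001
  E = 1110
  1 = 0001
  4 = 0100
  0 = 0000
  7 = 0111
Concatenate: 100111100001010000000111



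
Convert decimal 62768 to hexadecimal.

Using repeated division by 16 (digits 10–15 are A–F):
62768 ÷ 16 = 3923 remainder 0
3923 ÷ 16 = 245 remainder 3
245 ÷ 16 = 15 remainder 5
15 ÷ 16 = 0 remainder 15 (F)
Reading remainders bottom to top: F530



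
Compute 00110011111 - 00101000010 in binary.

Method 1 - Direct subtraction (column by column from the right: bit − bit − borrow-in; if negative, add 2 and borrow 1 from the next column):
borrow: 00010000000
        00110011111
-       00101000010
-------------------
        00001011101

Method 2 - Add two's complement:
Two's complement of 00101000010: invert → 11010111101, add 1 → 11010111110
  00110011111
+ 11010111110
-------------
 100001011101  (end carry out of the top bit = 1)
Discarding the end carry: 00001011101
Decimal check:
  00110011111 = 256 + 128 + 16 + 8 + 4 + 2 + 1 = 415
  00101000010 = 256 + 64 + 2 = 322
  415 - 322 = 93, and 00001011101 = 64 + 16 + 8 + 4 + 1 = 93 ✓



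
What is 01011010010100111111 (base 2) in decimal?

Sum of powers of 2 for each 1-bit:
2^0 + 2^1 + 2^2 + 2^3 + 2^4 + 2^5 + 2^8 + 2^10 + 2^13 + 2^15 + 2^16 + 2^18
= 1 + 2 + 4 + 8 + 16 + 32 + 256 + 1024 + 8192 + 32768 + 65536 + 262144
= 369983



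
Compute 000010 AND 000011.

AND: 1 only when both bits are 1
  000010
& 000011
--------
  000010
Decimal: 2 & 3 = 2



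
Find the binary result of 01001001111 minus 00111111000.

Method 1 - Direct subtraction (column by column from the right: bit − bit − borrow-in; if negative, add 2 and borrow 1 from the next column):
borrow: 01111100000
        01001001111
-       00111111000
-------------------
        00001010111

Method 2 - Add two's complement:
Two's complement of 00111111000: invert → 11000000111, add 1 → 11000001000
  01001001111
+ 11000001000
-------------
 100001010111  (end carry out of the top bit = 1)
Discarding the end carry: 00001010111
Decimal check:
  01001001111 = 512 + 64 + 8 + 4 + 2 + 1 = 591
  00111111000 = 256 + 128 + 64 + 32 + 16 + 8 = 504
  591 - 504 = 87, and 00001010111 = 64 + 16 + 4 + 2 + 1 = 87 ✓



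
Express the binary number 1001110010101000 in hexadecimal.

Group into 4-bit nibbles from right:
  1001 = 9
  1100 = C
  1010 = A
  1000 = 8
Result: 9CA8



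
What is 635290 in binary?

Using repeated division by 2:
635290 ÷ 2 = 317645 remainder 0
317645 ÷ 2 = 158822 remainder 1
158822 ÷ 2 = 79411 remainder 0
79411 ÷ 2 = 39705 remainder 1
39705 ÷ 2 = 19852 remainder 1
19852 ÷ 2 = 9926 remainder 0
9926 ÷ 2 = 4963 remainder 0
4963 ÷ 2 = 2481 remainder 1
2481 ÷ 2 = 1240 remainder 1
1240 ÷ 2 = 620 remainder 0
620 ÷ 2 = 310 remainder 0
310 ÷ 2 = 155 remainder 0
155 ÷ 2 = 77 remainder 1
77 ÷ 2 = 38 remainder 1
38 ÷ 2 = 19 remainder 0
19 ÷ 2 = 9 remainder 1
9 ÷ 2 = 4 remainder 1
4 ÷ 2 = 2 remainder 0
2 ÷ 2 = 1 remainder 0
1 ÷ 2 = 0 remainder 1
Reading remainders bottom to top: 10011011000110011010



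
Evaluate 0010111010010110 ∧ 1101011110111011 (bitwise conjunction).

AND: 1 only when both bits are 1
  0010111010010110
& 1101011110111011
------------------
  0000011010010010
Decimal: 11926 & 55227 = 1682



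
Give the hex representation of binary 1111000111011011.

Group into 4-bit nibbles from right:
  1111 = F
  0001 = 1
  1101 = D
  1011 = B
Result: F1DB



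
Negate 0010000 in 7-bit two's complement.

Original: 0010000
Step 1 - Invert all bits: 1101111
Step 2 - Add 1: 1110000
Verification: 0010000 + 1110000 = 10000000; discarding the end carry (carry out of the top bit) leaves the 7-bit value 0000000, as required for x + (-x)



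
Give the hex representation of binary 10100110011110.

Group into 4-bit nibbles from right:
  0010 = 2
  1001 = 9
  1001 = 9
  1110 = E
Result: 299E



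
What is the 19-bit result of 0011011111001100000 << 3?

Original: 0011011111001100000 (decimal 114272)
Shift left by 3 positions
Append 3 zeros on the right and drop the 3 high bits that overflow the 19-bit width
Result: 1011111001100000000 (decimal 389888)
Equivalent: 114272 << 3 = 114272 × 2^3 = 914176, truncated to 19 bits = 389888



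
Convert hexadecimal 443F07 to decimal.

Expand by place value (powers of 16):
Digit values: F = 15
443F07 = 4 × 16^5 + 4 × 16^4 + 3 × 16^3 + 15 × 16^2 + 0 × 16^1 + 7 × 16^0
= 4 × 1048576 + 4 × 65536 + 3 × 4096 + 15 × 256 + 0 × 16 + 7 × 1
= 4194304 + 262144 + 12288 + 3840 + 0 + 7
= 4472583



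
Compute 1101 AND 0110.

AND: 1 only when both bits are 1
  1101
& 0110
------
  0100
Decimal: 13 & 6 = 4



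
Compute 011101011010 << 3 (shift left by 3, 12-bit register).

Original: 011101011010 (decimal 1882)
Shift left by 3 positions
Append 3 zeros on the right and drop the 3 high bits that overflow the 12-bit width
Result: 101011010000 (decimal 2768)
Equivalent: 1882 << 3 = 1882 × 2^3 = 15056, truncated to 12 bits = 2768



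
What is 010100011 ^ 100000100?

XOR: 1 when bits differ
  010100011
^ 100000100
-----------
  110100111
Decimal: 163 ^ 260 = 423



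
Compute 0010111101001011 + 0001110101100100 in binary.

Add column by column from the right: bit + bit + carry-in; write the sum mod 2, carry 1 when the sum is 2 or 3.
carry:  0111111010000000
        0010111101001011
+       0001110101100100
------------------------
       00100110010101111
(the carry out of the leftmost column, 0, becomes the leading bit)
Decimal check:
  0010111101001011 = 8192 + 2048 + 1024 + 512 + 256 + 64 + 8 + 2 + 1 = 12107
  0001110101100100 = 4096 + 2048 + 1024 + 256 + 64 + 32 + 4 = 7524
  12107 + 7524 = 19631, and 00100110010101111 = 16384 + 2048 + 1024 + 128 + 32 + 8 + 4 + 2 + 1 = 19631 ✓



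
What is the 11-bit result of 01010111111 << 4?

Original: 01010111111 (decimal 703)
Shift left by 4 positions
Append 4 zeros on the right and drop the 4 high bits that overflow the 11-bit width
Result: 01111110000 (decimal 1008)
Equivalent: 703 << 4 = 703 × 2^4 = 11248, truncated to 11 bits = 1008



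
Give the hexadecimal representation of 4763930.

Using repeated division by 16 (digits 10–15 are A–F):
4763930 ÷ 16 = 297745 remainder 10 (A)
297745 ÷ 16 = 18609 remainder 1
18609 ÷ 16 = 1163 remainder 1
1163 ÷ 16 = 72 remainder 11 (B)
72 ÷ 16 = 4 remainder 8
4 ÷ 16 = 0 remainder 4
Reading remainders bottom to top: 48B11A



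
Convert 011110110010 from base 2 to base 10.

Sum of powers of 2 for each 1-bit:
2^1 + 2^4 + 2^5 + 2^7 + 2^8 + 2^9 + 2^10
= 2 + 16 + 32 + 128 + 256 + 512 + 1024
= 1970



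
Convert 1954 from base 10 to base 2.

Using repeated division by 2:
1954 ÷ 2 = 977 remainder 0
977 ÷ 2 = 488 remainder 1
488 ÷ 2 = 244 remainder 0
244 ÷ 2 = 122 remainder 0
122 ÷ 2 = 61 remainder 0
61 ÷ 2 = 30 remainder 1
30 ÷ 2 = 15 remainder 0
15 ÷ 2 = 7 remainder 1
7 ÷ 2 = 3 remainder 1
3 ÷ 2 = 1 remainder 1
1 ÷ 2 = 0 remainder 1
Reading remainders bottom to top: 11110100010



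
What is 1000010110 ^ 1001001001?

XOR: 1 when bits differ
  1000010110
^ 1001001001
------------
  0001011111
Decimal: 534 ^ 585 = 95



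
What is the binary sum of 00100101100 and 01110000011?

Add column by column from the right: bit + bit + carry-in; write the sum mod 2, carry 1 when the sum is 2 or 3.
carry:  11000000000
        00100101100
+       01110000011
-------------------
       010010101111
(the carry out of the leftmost column, 0, becomes the leading bit)
Decimal check:
  00100101100 = 256 + 32 + 8 + 4 = 300
  01110000011 = 512 + 256 + 128 + 2 + 1 = 899
  300 + 899 = 1199, and 010010101111 = 1024 + 128 + 32 + 8 + 4 + 2 + 1 = 1199 ✓



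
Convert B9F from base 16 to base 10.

Expand by place value (powers of 16):
Digit values: B = 11, F = 15
B9F = 11 × 16^2 + 9 × 16^1 + 15 × 16^0
= 11 × 256 + 9 × 16 + 15 × 1
= 2816 + 144 + 15
= 2975



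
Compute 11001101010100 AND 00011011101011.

AND: 1 only when both bits are 1
  11001101010100
& 00011011101011
----------------
  00001001000000
Decimal: 13140 & 1771 = 576



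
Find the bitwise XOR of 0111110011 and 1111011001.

XOR: 1 when bits differ
  0111110011
^ 1111011001
------------
  1000101010
Decimal: 499 ^ 985 = 554



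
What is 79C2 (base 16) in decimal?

Expand by place value (powers of 16):
Digit values: C = 12
79C2 = 7 × 16^3 + 9 × 16^2 + 12 × 16^1 + 2 × 16^0
= 7 × 4096 + 9 × 256 + 12 × 16 + 2 × 1
= 28672 + 2304 + 192 + 2
= 31170



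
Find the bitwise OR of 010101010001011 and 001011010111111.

OR: 1 when either bit is 1
  010101010001011
| 001011010111111
-----------------
  011111010111111
Decimal: 10891 | 5823 = 16063



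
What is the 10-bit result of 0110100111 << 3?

Original: 0110100111 (decimal 423)
Shift left by 3 positions
Append 3 zeros on the right and drop the 3 high bits that overflow the 10-bit width
Result: 0100111000 (decimal 312)
Equivalent: 423 << 3 = 423 × 2^3 = 3384, truncated to 10 bits = 312



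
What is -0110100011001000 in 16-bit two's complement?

Original: 0110100011001000
Step 1 - Invert all bits: 1001011100110111
Step 2 - Add 1: 1001011100111000
Verification: 0110100011001000 + 1001011100111000 = 10000000000000000; discarding the end carry (carry out of the top bit) leaves the 16-bit value 0000000000000000, as required for x + (-x)



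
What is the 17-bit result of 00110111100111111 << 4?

Original: 00110111100111111 (decimal 28479)
Shift left by 4 positions
Append 4 zeros on the right and drop the 4 high bits that overflow the 17-bit width
Result: 01111001111110000 (decimal 62448)
Equivalent: 28479 << 4 = 28479 × 2^4 = 455664, truncated to 17 bits = 62448



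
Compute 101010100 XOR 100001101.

XOR: 1 when bits differ
  101010100
^ 100001101
-----------
  001011001
Decimal: 340 ^ 269 = 89



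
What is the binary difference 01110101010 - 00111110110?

Method 1 - Direct subtraction (column by column from the right: bit − bit − borrow-in; if negative, add 2 and borrow 1 from the next column):
borrow: 01111101000
        01110101010
-       00111110110
-------------------
        00110110100

Method 2 - Add two's complement:
Two's complement of 00111110110: invert → 11000001001, add 1 → 11000001010
  01110101010
+ 11000001010
-------------
 100110110100  (end carry out of the top bit = 1)
Discarding the end carry: 00110110100
Decimal check:
  01110101010 = 512 + 256 + 128 + 32 + 8 + 2 = 938
  00111110110 = 256 + 128 + 64 + 32 + 16 + 4 + 2 = 502
  938 - 502 = 436, and 00110110100 = 256 + 128 + 32 + 16 + 4 = 436 ✓



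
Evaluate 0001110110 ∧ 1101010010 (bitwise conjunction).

AND: 1 only when both bits are 1
  0001110110
& 1101010010
------------
  0001010010
Decimal: 118 & 850 = 82



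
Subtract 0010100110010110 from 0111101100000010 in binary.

Method 1 - Direct subtraction (column by column from the right: bit − bit − borrow-in; if negative, add 2 and borrow 1 from the next column):
borrow: 0000001111111000
        0111101100000010
-       0010100110010110
------------------------
        0101000101101100

Method 2 - Add two's complement:
Two's complement of 0010100110010110: invert → 1101011001101001, add 1 → 1101011001101010
  0111101100000010
+ 1101011001101010
------------------
 10101000101101100  (end carry out of the top bit = 1)
Discarding the end carry: 0101000101101100
Decimal check:
  0111101100000010 = 16384 + 8192 + 4096 + 2048 + 512 + 256 + 2 = 31490
  0010100110010110 = 8192 + 2048 + 256 + 128 + 16 + 4 + 2 = 10646
  31490 - 10646 = 20844, and 0101000101101100 = 16384 + 4096 + 256 + 64 + 32 + 8 + 4 = 20844 ✓



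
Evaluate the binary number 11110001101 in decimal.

Sum of powers of 2 for each 1-bit:
2^0 + 2^2 + 2^3 + 2^7 + 2^8 + 2^9 + 2^10
= 1 + 4 + 8 + 128 + 256 + 512 + 1024
= 1933



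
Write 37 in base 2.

Using repeated division by 2:
37 ÷ 2 = 18 remainder 1
18 ÷ 2 = 9 remainder 0
9 ÷ 2 = 4 remainder 1
4 ÷ 2 = 2 remainder 0
2 ÷ 2 = 1 remainder 0
1 ÷ 2 = 0 remainder 1
Reading remainders bottom to top: 100101



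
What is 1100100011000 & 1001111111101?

AND: 1 only when both bits are 1
  1100100011000
& 1001111111101
---------------
  1000100011000
Decimal: 6424 & 5117 = 4376



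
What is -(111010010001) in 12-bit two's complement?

Original (sign bit 1, negative): 111010010001
Step 1 - Invert all bits: 000101101110
Step 2 - Add 1: 000101101111
Verification: 111010010001 + 000101101111 = 1000000000000; discarding the end carry (carry out of the top bit) leaves the 12-bit value 000000000000, as required for x + (-x)



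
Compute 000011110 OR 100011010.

OR: 1 when either bit is 1
  000011110
| 100011010
-----------
  100011110
Decimal: 30 | 282 = 286



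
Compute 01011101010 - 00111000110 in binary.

Method 1 - Direct subtraction (column by column from the right: bit − bit − borrow-in; if negative, add 2 and borrow 1 from the next column):
borrow: 01000001000
        01011101010
-       00111000110
-------------------
        00100100100

Method 2 - Add two's complement:
Two's complement of 00111000110: invert → 11000111001, add 1 → 11000111010
  01011101010
+ 11000111010
-------------
 100100100100  (end carry out of the top bit = 1)
Discarding the end carry: 00100100100
Decimal check:
  01011101010 = 512 + 128 + 64 + 32 + 8 + 2 = 746
  00111000110 = 256 + 128 + 64 + 4 + 2 = 454
  746 - 454 = 292, and 00100100100 = 256 + 32 + 4 = 292 ✓



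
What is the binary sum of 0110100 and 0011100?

Add column by column from the right: bit + bit + carry-in; write the sum mod 2, carry 1 when the sum is 2 or 3.
carry:  1111000
        0110100
+       0011100
---------------
       01010000
(the carry out of the leftmost column, 0, becomes the leading bit)
Decimal check:
  0110100 = 32 + 16 + 4 = 52
  0011100 = 16 + 8 + 4 = 28
  52 + 28 = 80, and 01010000 = 64 + 16 = 80 ✓



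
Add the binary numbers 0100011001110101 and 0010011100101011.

Add column by column from the right: bit + bit + carry-in; write the sum mod 2, carry 1 when the sum is 2 or 3.
carry:  0000110011111110
        0100011001110101
+       0010011100101011
------------------------
       00110110110100000
(the carry out of the leftmost column, 0, becomes the leading bit)
Decimal check:
  0100011001110101 = 16384 + 1024 + 512 + 64 + 32 + 16 + 4 + 1 = 18037
  0010011100101011 = 8192 + 1024 + 512 + 256 + 32 + 8 + 2 + 1 = 10027
  18037 + 10027 = 28064, and 00110110110100000 = 16384 + 8192 + 2048 + 1024 + 256 + 128 + 32 = 28064 ✓



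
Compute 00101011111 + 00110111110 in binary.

Add column by column from the right: bit + bit + carry-in; write the sum mod 2, carry 1 when the sum is 2 or 3.
carry:  01111111100
        00101011111
+       00110111110
-------------------
       001100011101
(the carry out of the leftmost column, 0, becomes the leading bit)
Decimal check:
  00101011111 = 256 + 64 + 16 + 8 + 4 + 2 + 1 = 351
  00110111110 = 256 + 128 + 32 + 16 + 8 + 4 + 2 = 446
  351 + 446 = 797, and 001100011101 = 512 + 256 + 16 + 8 + 4 + 1 = 797 ✓



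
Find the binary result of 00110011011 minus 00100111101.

Method 1 - Direct subtraction (column by column from the right: bit − bit − borrow-in; if negative, add 2 and borrow 1 from the next column):
borrow: 00011111000
        00110011011
-       00100111101
-------------------
        00001011110

Method 2 - Add two's complement:
Two's complement of 00100111101: invert → 11011000010, add 1 → 11011000011
  00110011011
+ 11011000011
-------------
 100001011110  (end carry out of the top bit = 1)
Discarding the end carry: 00001011110
Decimal check:
  00110011011 = 256 + 128 + 16 + 8 + 2 + 1 = 411
  00100111101 = 256 + 32 + 16 + 8 + 4 + 1 = 317
  411 - 317 = 94, and 00001011110 = 64 + 16 + 8 + 4 + 2 = 94 ✓



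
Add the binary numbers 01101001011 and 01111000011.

Add column by column from the right: bit + bit + carry-in; write the sum mod 2, carry 1 when the sum is 2 or 3.
carry:  11110000110
        01101001011
+       01111000011
-------------------
       011100001110
(the carry out of the leftmost column, 0, becomes the leading bit)
Decimal check:
  01101001011 = 512 + 256 + 64 + 8 + 2 + 1 = 843
  01111000011 = 512 + 256 + 128 + 64 + 2 + 1 = 963
  843 + 963 = 1806, and 011100001110 = 1024 + 512 + 256 + 8 + 4 + 2 = 1806 ✓



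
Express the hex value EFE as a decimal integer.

Expand by place value (powers of 16):
Digit values: E = 14, F = 15
EFE = 14 × 16^2 + 15 × 16^1 + 14 × 16^0
= 14 × 256 + 15 × 16 + 14 × 1
= 3584 + 240 + 14
= 3838



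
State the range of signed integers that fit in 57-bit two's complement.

For 57-bit two's complement:
Minimum: -2^56 = -72057594037927936
Maximum: 2^56 - 1 = 72057594037927935



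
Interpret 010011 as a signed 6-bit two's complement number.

Binary: 010011
Sign bit: 0 (non-negative)
Read directly as an unsigned value:
010011 = 16 + 2 + 1 = 19
Value: 19



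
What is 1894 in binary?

Using repeated division by 2:
1894 ÷ 2 = 947 remainder 0
947 ÷ 2 = 473 remainder 1
473 ÷ 2 = 236 remainder 1
236 ÷ 2 = 118 remainder 0
118 ÷ 2 = 59 remainder 0
59 ÷ 2 = 29 remainder 1
29 ÷ 2 = 14 remainder 1
14 ÷ 2 = 7 remainder 0
7 ÷ 2 = 3 remainder 1
3 ÷ 2 = 1 remainder 1
1 ÷ 2 = 0 remainder 1
Reading remainders bottom to top: 11101100110



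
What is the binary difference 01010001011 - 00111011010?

Method 1 - Direct subtraction (column by column from the right: bit − bit − borrow-in; if negative, add 2 and borrow 1 from the next column):
borrow: 01111100000
        01010001011
-       00111011010
-------------------
        00010110001

Method 2 - Add two's complement:
Two's complement of 00111011010: invert → 11000100101, add 1 → 11000100110
  01010001011
+ 11000100110
-------------
 100010110001  (end carry out of the top bit = 1)
Discarding the end carry: 00010110001
Decimal check:
  01010001011 = 512 + 128 + 8 + 2 + 1 = 651
  00111011010 = 256 + 128 + 64 + 16 + 8 + 2 = 474
  651 - 474 = 177, and 00010110001 = 128 + 32 + 16 + 1 = 177 ✓



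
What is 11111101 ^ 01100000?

XOR: 1 when bits differ
  11111101
^ 01100000
----------
  10011101
Decimal: 253 ^ 96 = 157



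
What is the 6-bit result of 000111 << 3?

Original: 000111 (decimal 7)
Shift left by 3 positions
Append 3 zeros on the right
Result: 111000 (decimal 56)
Equivalent: 7 << 3 = 7 × 2^3 = 56



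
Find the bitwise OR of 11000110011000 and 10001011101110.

OR: 1 when either bit is 1
  11000110011000
| 10001011101110
----------------
  11001111111110
Decimal: 12696 | 8942 = 13310



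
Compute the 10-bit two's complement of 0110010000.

Original: 0110010000
Step 1 - Invert all bits: 1001101111
Step 2 - Add 1: 1001110000
Verification: 0110010000 + 1001110000 = 10000000000; discarding the end carry (carry out of the top bit) leaves the 10-bit value 0000000000, as required for x + (-x)



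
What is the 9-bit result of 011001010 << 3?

Original: 011001010 (decimal 202)
Shift left by 3 positions
Append 3 zeros on the right and drop the 3 high bits that overflow the 9-bit width
Result: 001010000 (decimal 80)
Equivalent: 202 << 3 = 202 × 2^3 = 1616, truncated to 9 bits = 80



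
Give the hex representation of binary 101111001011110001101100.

Group into 4-bit nibbles from right:
  1011 = B
  1100 = C
  1011 = B
  1100 = C
  0110 = 6
  1100 = C
Result: BCBC6C



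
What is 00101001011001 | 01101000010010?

OR: 1 when either bit is 1
  00101001011001
| 01101000010010
----------------
  01101001011011
Decimal: 2649 | 6674 = 6747



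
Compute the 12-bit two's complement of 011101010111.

Original: 011101010111
Step 1 - Invert all bits: 100010101000
Step 2 - Add 1: 100010101001
Verification: 011101010111 + 100010101001 = 1000000000000; discarding the end carry (carry out of the top bit) leaves the 12-bit value 000000000000, as required for x + (-x)



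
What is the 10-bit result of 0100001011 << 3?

Original: 0100001011 (decimal 267)
Shift left by 3 positions
Append 3 zeros on the right and drop the 3 high bits that overflow the 10-bit width
Result: 0001011000 (decimal 88)
Equivalent: 267 << 3 = 267 × 2^3 = 2136, truncated to 10 bits = 88



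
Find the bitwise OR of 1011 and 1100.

OR: 1 when either bit is 1
  1011
| 1100
------
  1111
Decimal: 11 | 12 = 15



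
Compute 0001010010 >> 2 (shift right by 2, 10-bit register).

Original: 0001010010 (decimal 82)
Shift right by 2 positions
Drop the 2 low bits; fill with zeros on the left
Result: 0000010100 (decimal 20)
Equivalent: 82 >> 2 = 82 ÷ 2^2 = 20



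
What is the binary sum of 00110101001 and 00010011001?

Add column by column from the right: bit + bit + carry-in; write the sum mod 2, carry 1 when the sum is 2 or 3.
carry:  01101110010
        00110101001
+       00010011001
-------------------
       001001000010
(the carry out of the leftmost column, 0, becomes the leading bit)
Decimal check:
  00110101001 = 256 + 128 + 32 + 8 + 1 = 425
  00010011001 = 128 + 16 + 8 + 1 = 153
  425 + 153 = 578, and 001001000010 = 512 + 64 + 2 = 578 ✓



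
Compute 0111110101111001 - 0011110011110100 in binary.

Method 1 - Direct subtraction (column by column from the right: bit − bit − borrow-in; if negative, add 2 and borrow 1 from the next column):
borrow: 0000000100001000
        0111110101111001
-       0011110011110100
------------------------
        0100000010000101

Method 2 - Add two's complement:
Two's complement of 0011110011110100: invert → 1100001100001011, add 1 → 1100001100001100
  0111110101111001
+ 1100001100001100
------------------
 10100000010000101  (end carry out of the top bit = 1)
Discarding the end carry: 0100000010000101
Decimal check:
  0111110101111001 = 16384 + 8192 + 4096 + 2048 + 1024 + 256 + 64 + 32 + 16 + 8 + 1 = 32121
  0011110011110100 = 8192 + 4096 + 2048 + 1024 + 128 + 64 + 32 + 16 + 4 = 15604
  32121 - 15604 = 16517, and 0100000010000101 = 16384 + 128 + 4 + 1 = 16517 ✓



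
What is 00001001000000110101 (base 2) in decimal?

Sum of powers of 2 for each 1-bit:
2^0 + 2^2 + 2^4 + 2^5 + 2^12 + 2^15
= 1 + 4 + 16 + 32 + 4096 + 32768
= 36917



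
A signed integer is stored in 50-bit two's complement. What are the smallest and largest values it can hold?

For 50-bit two's complement:
Minimum: -2^49 = -562949953421312
Maximum: 2^49 - 1 = 562949953421311



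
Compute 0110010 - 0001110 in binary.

Method 1 - Direct subtraction (column by column from the right: bit − bit − borrow-in; if negative, add 2 and borrow 1 from the next column):
borrow: 0011000
        0110010
-       0001110
---------------
        0100100

Method 2 - Add two's complement:
Two's complement of 0001110: invert → 1110001, add 1 → 1110010
  0110010
+ 1110010
---------
 10100100  (end carry out of the top bit = 1)
Discarding the end carry: 0100100
Decimal check:
  0110010 = 32 + 16 + 2 = 50
  0001110 = 8 + 4 + 2 = 14
  50 - 14 = 36, and 0100100 = 32 + 4 = 36 ✓



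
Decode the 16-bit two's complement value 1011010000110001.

Binary: 1011010000110001
Sign bit: 1 (negative)
Invert: 0100101111001110
Add 1:  0100101111001111
Magnitude: 0100101111001111 = 16384 + 2048 + 512 + 256 + 128 + 64 + 8 + 4 + 2 + 1 = 19407
Value: -19407



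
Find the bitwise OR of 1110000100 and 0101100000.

OR: 1 when either bit is 1
  1110000100
| 0101100000
------------
  1111100100
Decimal: 900 | 352 = 996



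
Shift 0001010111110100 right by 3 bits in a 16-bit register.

Original: 0001010111110100 (decimal 5620)
Shift right by 3 positions
Drop the 3 low bits; fill with zeros on the left
Result: 0000001010111110 (decimal 702)
Equivalent: 5620 >> 3 = 5620 ÷ 2^3 = 702



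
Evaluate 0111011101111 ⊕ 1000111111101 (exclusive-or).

XOR: 1 when bits differ
  0111011101111
^ 1000111111101
---------------
  1111100010010
Decimal: 3823 ^ 4605 = 7954



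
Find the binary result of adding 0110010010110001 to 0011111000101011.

Add column by column from the right: bit + bit + carry-in; write the sum mod 2, carry 1 when the sum is 2 or 3.
carry:  1111100001000110
        0110010010110001
+       0011111000101011
------------------------
       01010001011011100
(the carry out of the leftmost column, 0, becomes the leading bit)
Decimal check:
  0110010010110001 = 16384 + 8192 + 1024 + 128 + 32 + 16 + 1 = 25777
  0011111000101011 = 8192 + 4096 + 2048 + 1024 + 512 + 32 + 8 + 2 + 1 = 15915
  25777 + 15915 = 41692, and 01010001011011100 = 32768 + 8192 + 512 + 128 + 64 + 16 + 8 + 4 = 41692 ✓



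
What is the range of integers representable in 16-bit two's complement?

For 16-bit two's complement:
Minimum: -2^15 = -32768
Maximum: 2^15 - 1 = 32767



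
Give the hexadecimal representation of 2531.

Using repeated division by 16 (digits 10–15 are A–F):
2531 ÷ 16 = 158 remainder 3
158 ÷ 16 = 9 remainder 14 (E)
9 ÷ 16 = 0 remainder 9
Reading remainders bottom to top: 9E3



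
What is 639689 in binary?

Using repeated division by 2:
639689 ÷ 2 = 319844 remainder 1
319844 ÷ 2 = 159922 remainder 0
159922 ÷ 2 = 79961 remainder 0
79961 ÷ 2 = 39980 remainder 1
39980 ÷ 2 = 19990 remainder 0
19990 ÷ 2 = 9995 remainder 0
9995 ÷ 2 = 4997 remainder 1
4997 ÷ 2 = 2498 remainder 1
2498 ÷ 2 = 1249 remainder 0
1249 ÷ 2 = 624 remainder 1
624 ÷ 2 = 312 remainder 0
312 ÷ 2 = 156 remainder 0
156 ÷ 2 = 78 remainder 0
78 ÷ 2 = 39 remainder 0
39 ÷ 2 = 19 remainder 1
19 ÷ 2 = 9 remainder 1
9 ÷ 2 = 4 remainder 1
4 ÷ 2 = 2 remainder 0
2 ÷ 2 = 1 remainder 0
1 ÷ 2 = 0 remainder 1
Reading remainders bottom to top: 10011100001011001001

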